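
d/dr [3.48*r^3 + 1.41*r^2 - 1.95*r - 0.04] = 10.44*r^2 + 2.82*r - 1.95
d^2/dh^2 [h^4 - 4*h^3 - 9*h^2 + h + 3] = 12*h^2 - 24*h - 18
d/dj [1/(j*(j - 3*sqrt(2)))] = (-2*j + 3*sqrt(2))/(j^2*(j^2 - 6*sqrt(2)*j + 18))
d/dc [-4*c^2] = -8*c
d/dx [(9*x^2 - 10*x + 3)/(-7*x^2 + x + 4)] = (-61*x^2 + 114*x - 43)/(49*x^4 - 14*x^3 - 55*x^2 + 8*x + 16)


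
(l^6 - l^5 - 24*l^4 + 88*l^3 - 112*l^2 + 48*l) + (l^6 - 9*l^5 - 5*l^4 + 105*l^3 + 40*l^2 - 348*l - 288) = 2*l^6 - 10*l^5 - 29*l^4 + 193*l^3 - 72*l^2 - 300*l - 288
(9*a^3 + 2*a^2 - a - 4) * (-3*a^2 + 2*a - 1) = -27*a^5 + 12*a^4 - 2*a^3 + 8*a^2 - 7*a + 4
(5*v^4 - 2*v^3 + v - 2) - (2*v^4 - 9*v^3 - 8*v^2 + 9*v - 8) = 3*v^4 + 7*v^3 + 8*v^2 - 8*v + 6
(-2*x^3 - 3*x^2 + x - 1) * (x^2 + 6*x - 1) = -2*x^5 - 15*x^4 - 15*x^3 + 8*x^2 - 7*x + 1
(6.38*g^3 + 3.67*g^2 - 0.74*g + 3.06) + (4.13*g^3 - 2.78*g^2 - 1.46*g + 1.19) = 10.51*g^3 + 0.89*g^2 - 2.2*g + 4.25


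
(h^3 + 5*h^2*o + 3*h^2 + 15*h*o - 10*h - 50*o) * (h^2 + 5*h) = h^5 + 5*h^4*o + 8*h^4 + 40*h^3*o + 5*h^3 + 25*h^2*o - 50*h^2 - 250*h*o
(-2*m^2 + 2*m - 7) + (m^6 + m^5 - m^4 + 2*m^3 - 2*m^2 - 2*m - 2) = m^6 + m^5 - m^4 + 2*m^3 - 4*m^2 - 9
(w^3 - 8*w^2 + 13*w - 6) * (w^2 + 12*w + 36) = w^5 + 4*w^4 - 47*w^3 - 138*w^2 + 396*w - 216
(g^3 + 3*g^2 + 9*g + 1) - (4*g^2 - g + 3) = g^3 - g^2 + 10*g - 2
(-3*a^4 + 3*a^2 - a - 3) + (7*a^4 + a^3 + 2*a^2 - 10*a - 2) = 4*a^4 + a^3 + 5*a^2 - 11*a - 5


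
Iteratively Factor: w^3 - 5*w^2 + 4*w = (w - 4)*(w^2 - w) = (w - 4)*(w - 1)*(w)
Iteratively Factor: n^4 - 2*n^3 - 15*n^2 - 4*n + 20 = (n - 5)*(n^3 + 3*n^2 - 4) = (n - 5)*(n + 2)*(n^2 + n - 2) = (n - 5)*(n + 2)^2*(n - 1)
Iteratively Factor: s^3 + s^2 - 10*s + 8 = (s - 1)*(s^2 + 2*s - 8) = (s - 1)*(s + 4)*(s - 2)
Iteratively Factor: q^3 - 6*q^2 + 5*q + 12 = (q - 3)*(q^2 - 3*q - 4) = (q - 3)*(q + 1)*(q - 4)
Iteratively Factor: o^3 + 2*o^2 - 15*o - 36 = (o - 4)*(o^2 + 6*o + 9) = (o - 4)*(o + 3)*(o + 3)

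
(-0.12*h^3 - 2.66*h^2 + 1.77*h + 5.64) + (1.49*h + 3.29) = -0.12*h^3 - 2.66*h^2 + 3.26*h + 8.93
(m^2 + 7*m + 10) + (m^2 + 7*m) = 2*m^2 + 14*m + 10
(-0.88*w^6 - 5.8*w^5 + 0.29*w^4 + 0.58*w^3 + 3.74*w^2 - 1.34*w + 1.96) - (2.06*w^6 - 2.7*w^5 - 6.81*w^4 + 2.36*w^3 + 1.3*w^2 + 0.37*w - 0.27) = -2.94*w^6 - 3.1*w^5 + 7.1*w^4 - 1.78*w^3 + 2.44*w^2 - 1.71*w + 2.23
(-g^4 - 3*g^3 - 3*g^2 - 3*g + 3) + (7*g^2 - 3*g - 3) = -g^4 - 3*g^3 + 4*g^2 - 6*g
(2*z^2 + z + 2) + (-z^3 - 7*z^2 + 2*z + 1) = -z^3 - 5*z^2 + 3*z + 3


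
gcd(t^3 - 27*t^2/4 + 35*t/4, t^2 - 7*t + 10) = t - 5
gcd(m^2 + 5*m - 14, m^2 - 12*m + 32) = 1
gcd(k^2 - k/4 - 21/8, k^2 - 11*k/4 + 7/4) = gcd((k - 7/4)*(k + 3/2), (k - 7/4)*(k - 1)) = k - 7/4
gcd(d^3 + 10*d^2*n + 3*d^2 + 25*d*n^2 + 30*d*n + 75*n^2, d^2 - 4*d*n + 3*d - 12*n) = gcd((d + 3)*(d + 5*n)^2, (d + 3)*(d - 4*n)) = d + 3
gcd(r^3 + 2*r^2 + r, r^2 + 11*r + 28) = 1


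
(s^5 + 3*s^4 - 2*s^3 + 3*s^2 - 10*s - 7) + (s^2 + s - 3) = s^5 + 3*s^4 - 2*s^3 + 4*s^2 - 9*s - 10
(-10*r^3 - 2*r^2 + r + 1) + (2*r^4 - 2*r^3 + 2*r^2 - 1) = 2*r^4 - 12*r^3 + r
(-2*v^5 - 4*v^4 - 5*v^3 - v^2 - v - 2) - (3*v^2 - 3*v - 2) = -2*v^5 - 4*v^4 - 5*v^3 - 4*v^2 + 2*v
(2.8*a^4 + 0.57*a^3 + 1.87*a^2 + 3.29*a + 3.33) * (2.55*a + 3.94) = 7.14*a^5 + 12.4855*a^4 + 7.0143*a^3 + 15.7573*a^2 + 21.4541*a + 13.1202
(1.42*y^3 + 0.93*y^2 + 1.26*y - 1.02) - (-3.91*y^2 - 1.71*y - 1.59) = 1.42*y^3 + 4.84*y^2 + 2.97*y + 0.57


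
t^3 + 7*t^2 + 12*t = t*(t + 3)*(t + 4)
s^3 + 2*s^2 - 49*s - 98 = (s - 7)*(s + 2)*(s + 7)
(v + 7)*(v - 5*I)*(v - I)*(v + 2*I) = v^4 + 7*v^3 - 4*I*v^3 + 7*v^2 - 28*I*v^2 + 49*v - 10*I*v - 70*I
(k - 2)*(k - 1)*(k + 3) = k^3 - 7*k + 6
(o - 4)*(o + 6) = o^2 + 2*o - 24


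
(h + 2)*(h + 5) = h^2 + 7*h + 10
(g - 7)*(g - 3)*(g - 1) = g^3 - 11*g^2 + 31*g - 21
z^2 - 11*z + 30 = (z - 6)*(z - 5)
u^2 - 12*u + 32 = (u - 8)*(u - 4)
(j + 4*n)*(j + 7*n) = j^2 + 11*j*n + 28*n^2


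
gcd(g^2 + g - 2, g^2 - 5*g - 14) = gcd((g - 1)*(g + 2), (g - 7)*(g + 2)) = g + 2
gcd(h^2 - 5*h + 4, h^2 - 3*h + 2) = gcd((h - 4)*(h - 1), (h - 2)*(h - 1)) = h - 1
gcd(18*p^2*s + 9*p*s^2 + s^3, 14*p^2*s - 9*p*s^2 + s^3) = s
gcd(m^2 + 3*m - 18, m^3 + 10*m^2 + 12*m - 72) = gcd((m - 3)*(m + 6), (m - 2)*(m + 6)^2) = m + 6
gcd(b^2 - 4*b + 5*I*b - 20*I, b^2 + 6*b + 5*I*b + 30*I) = b + 5*I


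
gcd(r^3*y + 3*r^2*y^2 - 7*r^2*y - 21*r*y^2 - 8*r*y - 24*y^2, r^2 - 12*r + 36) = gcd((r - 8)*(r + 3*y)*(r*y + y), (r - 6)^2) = 1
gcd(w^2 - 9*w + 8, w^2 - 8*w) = w - 8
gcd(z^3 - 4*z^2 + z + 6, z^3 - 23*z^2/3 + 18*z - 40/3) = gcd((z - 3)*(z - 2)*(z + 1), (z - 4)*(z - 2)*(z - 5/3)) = z - 2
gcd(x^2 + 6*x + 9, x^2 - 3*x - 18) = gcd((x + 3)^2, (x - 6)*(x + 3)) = x + 3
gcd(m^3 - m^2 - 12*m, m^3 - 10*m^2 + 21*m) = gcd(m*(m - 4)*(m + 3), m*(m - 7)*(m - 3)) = m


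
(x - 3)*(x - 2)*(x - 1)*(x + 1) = x^4 - 5*x^3 + 5*x^2 + 5*x - 6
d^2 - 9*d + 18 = (d - 6)*(d - 3)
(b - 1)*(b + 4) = b^2 + 3*b - 4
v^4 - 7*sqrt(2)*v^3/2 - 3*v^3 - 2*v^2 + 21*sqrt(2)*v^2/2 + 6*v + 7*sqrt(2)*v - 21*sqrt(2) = (v - 3)*(v - 7*sqrt(2)/2)*(v - sqrt(2))*(v + sqrt(2))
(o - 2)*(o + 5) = o^2 + 3*o - 10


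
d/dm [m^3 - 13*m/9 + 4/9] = 3*m^2 - 13/9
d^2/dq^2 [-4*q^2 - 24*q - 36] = -8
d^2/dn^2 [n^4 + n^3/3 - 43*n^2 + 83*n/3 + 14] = 12*n^2 + 2*n - 86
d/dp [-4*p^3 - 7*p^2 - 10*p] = -12*p^2 - 14*p - 10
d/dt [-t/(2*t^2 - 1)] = (2*t^2 + 1)/(2*t^2 - 1)^2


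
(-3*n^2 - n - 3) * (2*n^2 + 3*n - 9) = -6*n^4 - 11*n^3 + 18*n^2 + 27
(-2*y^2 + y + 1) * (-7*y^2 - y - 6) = 14*y^4 - 5*y^3 + 4*y^2 - 7*y - 6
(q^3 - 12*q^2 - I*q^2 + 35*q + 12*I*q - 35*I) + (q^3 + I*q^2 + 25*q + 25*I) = 2*q^3 - 12*q^2 + 60*q + 12*I*q - 10*I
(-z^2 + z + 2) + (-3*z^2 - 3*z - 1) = -4*z^2 - 2*z + 1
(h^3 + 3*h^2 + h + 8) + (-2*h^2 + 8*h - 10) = h^3 + h^2 + 9*h - 2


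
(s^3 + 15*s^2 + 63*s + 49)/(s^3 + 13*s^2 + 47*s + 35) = (s + 7)/(s + 5)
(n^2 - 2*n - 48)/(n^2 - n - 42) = (n - 8)/(n - 7)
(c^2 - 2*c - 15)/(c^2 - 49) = (c^2 - 2*c - 15)/(c^2 - 49)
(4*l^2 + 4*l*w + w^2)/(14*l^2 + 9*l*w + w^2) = (2*l + w)/(7*l + w)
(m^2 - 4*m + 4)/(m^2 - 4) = (m - 2)/(m + 2)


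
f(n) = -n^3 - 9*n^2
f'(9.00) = -405.00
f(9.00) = -1458.00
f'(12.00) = -648.00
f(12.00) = -3024.00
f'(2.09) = -50.72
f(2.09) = -48.44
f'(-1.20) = 17.28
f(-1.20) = -11.23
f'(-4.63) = 19.03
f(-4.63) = -93.68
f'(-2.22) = 25.17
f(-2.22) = -33.41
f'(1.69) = -38.99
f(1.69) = -30.53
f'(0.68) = -13.63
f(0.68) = -4.48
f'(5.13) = -171.29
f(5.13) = -371.86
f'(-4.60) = 19.32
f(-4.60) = -93.10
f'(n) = -3*n^2 - 18*n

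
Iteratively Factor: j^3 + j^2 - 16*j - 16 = (j - 4)*(j^2 + 5*j + 4) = (j - 4)*(j + 4)*(j + 1)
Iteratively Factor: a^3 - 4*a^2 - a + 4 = (a - 4)*(a^2 - 1) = (a - 4)*(a - 1)*(a + 1)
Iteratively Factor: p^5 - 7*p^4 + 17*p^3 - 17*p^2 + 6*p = (p - 2)*(p^4 - 5*p^3 + 7*p^2 - 3*p) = (p - 2)*(p - 1)*(p^3 - 4*p^2 + 3*p) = (p - 3)*(p - 2)*(p - 1)*(p^2 - p) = p*(p - 3)*(p - 2)*(p - 1)*(p - 1)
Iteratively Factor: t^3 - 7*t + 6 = (t - 2)*(t^2 + 2*t - 3) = (t - 2)*(t - 1)*(t + 3)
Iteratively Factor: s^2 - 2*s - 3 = (s + 1)*(s - 3)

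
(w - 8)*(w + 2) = w^2 - 6*w - 16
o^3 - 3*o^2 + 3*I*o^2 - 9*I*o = o*(o - 3)*(o + 3*I)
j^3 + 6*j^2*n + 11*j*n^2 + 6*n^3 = (j + n)*(j + 2*n)*(j + 3*n)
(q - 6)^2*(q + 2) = q^3 - 10*q^2 + 12*q + 72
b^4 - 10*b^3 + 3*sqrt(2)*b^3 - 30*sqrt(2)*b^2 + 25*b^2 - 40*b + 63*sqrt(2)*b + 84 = (b - 7)*(b - 3)*(b + sqrt(2))*(b + 2*sqrt(2))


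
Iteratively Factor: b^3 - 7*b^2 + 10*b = (b - 2)*(b^2 - 5*b) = b*(b - 2)*(b - 5)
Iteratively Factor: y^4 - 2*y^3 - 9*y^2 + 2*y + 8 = (y + 2)*(y^3 - 4*y^2 - y + 4) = (y - 1)*(y + 2)*(y^2 - 3*y - 4) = (y - 1)*(y + 1)*(y + 2)*(y - 4)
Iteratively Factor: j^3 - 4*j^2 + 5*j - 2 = (j - 1)*(j^2 - 3*j + 2) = (j - 2)*(j - 1)*(j - 1)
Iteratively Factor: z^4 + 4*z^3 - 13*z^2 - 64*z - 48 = (z - 4)*(z^3 + 8*z^2 + 19*z + 12) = (z - 4)*(z + 3)*(z^2 + 5*z + 4) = (z - 4)*(z + 3)*(z + 4)*(z + 1)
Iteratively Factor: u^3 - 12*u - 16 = (u + 2)*(u^2 - 2*u - 8) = (u + 2)^2*(u - 4)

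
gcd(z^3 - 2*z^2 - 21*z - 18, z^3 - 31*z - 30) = z^2 - 5*z - 6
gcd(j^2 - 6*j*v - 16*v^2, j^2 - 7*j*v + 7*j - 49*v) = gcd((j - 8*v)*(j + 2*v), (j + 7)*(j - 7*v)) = 1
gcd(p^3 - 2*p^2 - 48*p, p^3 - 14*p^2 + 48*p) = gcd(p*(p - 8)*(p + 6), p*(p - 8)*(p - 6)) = p^2 - 8*p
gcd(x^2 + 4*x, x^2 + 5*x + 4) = x + 4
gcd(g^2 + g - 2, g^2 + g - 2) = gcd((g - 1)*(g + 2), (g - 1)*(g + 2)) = g^2 + g - 2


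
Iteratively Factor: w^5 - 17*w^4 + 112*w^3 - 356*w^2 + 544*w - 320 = (w - 4)*(w^4 - 13*w^3 + 60*w^2 - 116*w + 80) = (w - 4)*(w - 2)*(w^3 - 11*w^2 + 38*w - 40) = (w - 4)*(w - 2)^2*(w^2 - 9*w + 20) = (w - 4)^2*(w - 2)^2*(w - 5)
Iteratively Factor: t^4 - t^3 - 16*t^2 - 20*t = (t - 5)*(t^3 + 4*t^2 + 4*t) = (t - 5)*(t + 2)*(t^2 + 2*t) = t*(t - 5)*(t + 2)*(t + 2)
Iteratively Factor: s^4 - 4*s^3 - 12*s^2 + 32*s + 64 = (s - 4)*(s^3 - 12*s - 16) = (s - 4)*(s + 2)*(s^2 - 2*s - 8) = (s - 4)^2*(s + 2)*(s + 2)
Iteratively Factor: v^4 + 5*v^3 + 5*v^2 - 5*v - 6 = (v + 2)*(v^3 + 3*v^2 - v - 3) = (v - 1)*(v + 2)*(v^2 + 4*v + 3) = (v - 1)*(v + 2)*(v + 3)*(v + 1)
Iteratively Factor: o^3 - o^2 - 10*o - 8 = (o + 1)*(o^2 - 2*o - 8) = (o - 4)*(o + 1)*(o + 2)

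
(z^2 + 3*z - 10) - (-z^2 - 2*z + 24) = 2*z^2 + 5*z - 34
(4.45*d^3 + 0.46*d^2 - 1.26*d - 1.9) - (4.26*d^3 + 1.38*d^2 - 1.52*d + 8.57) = 0.19*d^3 - 0.92*d^2 + 0.26*d - 10.47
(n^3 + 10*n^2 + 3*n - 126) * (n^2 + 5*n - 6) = n^5 + 15*n^4 + 47*n^3 - 171*n^2 - 648*n + 756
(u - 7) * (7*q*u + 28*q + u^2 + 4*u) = 7*q*u^2 - 21*q*u - 196*q + u^3 - 3*u^2 - 28*u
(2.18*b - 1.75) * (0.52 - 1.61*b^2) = -3.5098*b^3 + 2.8175*b^2 + 1.1336*b - 0.91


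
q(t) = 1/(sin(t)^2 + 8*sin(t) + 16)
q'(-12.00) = -0.02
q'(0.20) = -0.03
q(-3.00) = 0.07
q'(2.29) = 0.01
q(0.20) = 0.06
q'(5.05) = -0.02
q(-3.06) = 0.07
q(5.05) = 0.11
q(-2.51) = 0.09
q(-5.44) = 0.04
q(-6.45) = 0.07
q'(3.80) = 0.04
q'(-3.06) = 0.03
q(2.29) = 0.04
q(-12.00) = 0.05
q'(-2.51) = 0.04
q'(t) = (-2*sin(t)*cos(t) - 8*cos(t))/(sin(t)^2 + 8*sin(t) + 16)^2 = -2*cos(t)/(sin(t) + 4)^3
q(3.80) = 0.09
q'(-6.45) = -0.03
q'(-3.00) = 0.03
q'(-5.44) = -0.01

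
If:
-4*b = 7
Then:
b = -7/4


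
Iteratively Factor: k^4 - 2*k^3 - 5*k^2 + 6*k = (k - 3)*(k^3 + k^2 - 2*k) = (k - 3)*(k + 2)*(k^2 - k) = (k - 3)*(k - 1)*(k + 2)*(k)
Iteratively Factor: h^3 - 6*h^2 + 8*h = (h - 4)*(h^2 - 2*h) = (h - 4)*(h - 2)*(h)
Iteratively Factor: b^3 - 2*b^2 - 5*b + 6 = (b - 3)*(b^2 + b - 2) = (b - 3)*(b + 2)*(b - 1)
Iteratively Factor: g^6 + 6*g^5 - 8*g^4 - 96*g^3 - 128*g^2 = (g - 4)*(g^5 + 10*g^4 + 32*g^3 + 32*g^2) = (g - 4)*(g + 4)*(g^4 + 6*g^3 + 8*g^2) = g*(g - 4)*(g + 4)*(g^3 + 6*g^2 + 8*g) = g*(g - 4)*(g + 4)^2*(g^2 + 2*g) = g^2*(g - 4)*(g + 4)^2*(g + 2)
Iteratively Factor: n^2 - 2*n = (n)*(n - 2)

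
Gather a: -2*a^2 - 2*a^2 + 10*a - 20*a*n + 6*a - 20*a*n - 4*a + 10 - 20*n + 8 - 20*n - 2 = -4*a^2 + a*(12 - 40*n) - 40*n + 16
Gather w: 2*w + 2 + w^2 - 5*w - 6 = w^2 - 3*w - 4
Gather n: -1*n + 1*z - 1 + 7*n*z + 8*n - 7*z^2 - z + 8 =n*(7*z + 7) - 7*z^2 + 7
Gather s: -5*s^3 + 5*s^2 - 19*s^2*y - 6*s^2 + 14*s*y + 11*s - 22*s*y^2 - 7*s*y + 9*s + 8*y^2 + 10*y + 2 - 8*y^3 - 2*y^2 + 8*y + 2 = -5*s^3 + s^2*(-19*y - 1) + s*(-22*y^2 + 7*y + 20) - 8*y^3 + 6*y^2 + 18*y + 4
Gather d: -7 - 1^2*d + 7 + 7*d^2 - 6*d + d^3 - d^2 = d^3 + 6*d^2 - 7*d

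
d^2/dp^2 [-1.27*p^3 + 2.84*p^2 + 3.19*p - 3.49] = 5.68 - 7.62*p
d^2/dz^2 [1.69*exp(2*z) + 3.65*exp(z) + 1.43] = (6.76*exp(z) + 3.65)*exp(z)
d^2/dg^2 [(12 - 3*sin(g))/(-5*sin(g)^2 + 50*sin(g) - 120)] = 3*(-6*sin(g) + cos(g)^2 + 1)/(5*(sin(g) - 6)^3)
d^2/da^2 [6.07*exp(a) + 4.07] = 6.07*exp(a)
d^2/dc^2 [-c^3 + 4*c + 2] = -6*c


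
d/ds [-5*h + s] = 1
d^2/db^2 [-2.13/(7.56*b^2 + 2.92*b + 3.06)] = (243.474336*b^2 + 94.040352*b - 2.13*(15.12*b + 2.92)*(30.24*b + 5.84) + 98.549136)/(7.56*b^2 + 2.92*b + 3.06)^3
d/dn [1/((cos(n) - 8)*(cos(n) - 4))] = 2*(cos(n) - 6)*sin(n)/((cos(n) - 8)^2*(cos(n) - 4)^2)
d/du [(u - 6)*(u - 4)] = 2*u - 10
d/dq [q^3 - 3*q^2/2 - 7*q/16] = 3*q^2 - 3*q - 7/16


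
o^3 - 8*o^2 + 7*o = o*(o - 7)*(o - 1)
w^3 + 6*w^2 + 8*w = w*(w + 2)*(w + 4)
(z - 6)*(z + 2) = z^2 - 4*z - 12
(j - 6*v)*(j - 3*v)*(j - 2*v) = j^3 - 11*j^2*v + 36*j*v^2 - 36*v^3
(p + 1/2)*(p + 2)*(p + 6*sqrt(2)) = p^3 + 5*p^2/2 + 6*sqrt(2)*p^2 + p + 15*sqrt(2)*p + 6*sqrt(2)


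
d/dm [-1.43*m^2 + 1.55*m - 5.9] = 1.55 - 2.86*m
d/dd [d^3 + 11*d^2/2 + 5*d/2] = 3*d^2 + 11*d + 5/2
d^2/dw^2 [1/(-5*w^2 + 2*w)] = 2*(5*w*(5*w - 2) - 4*(5*w - 1)^2)/(w^3*(5*w - 2)^3)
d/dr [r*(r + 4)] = 2*r + 4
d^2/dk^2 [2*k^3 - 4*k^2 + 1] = 12*k - 8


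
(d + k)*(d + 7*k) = d^2 + 8*d*k + 7*k^2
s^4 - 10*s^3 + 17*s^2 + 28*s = s*(s - 7)*(s - 4)*(s + 1)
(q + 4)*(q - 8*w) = q^2 - 8*q*w + 4*q - 32*w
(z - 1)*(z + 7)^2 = z^3 + 13*z^2 + 35*z - 49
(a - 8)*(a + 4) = a^2 - 4*a - 32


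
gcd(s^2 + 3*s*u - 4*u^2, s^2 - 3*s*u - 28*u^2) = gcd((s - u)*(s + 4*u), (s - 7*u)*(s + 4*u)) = s + 4*u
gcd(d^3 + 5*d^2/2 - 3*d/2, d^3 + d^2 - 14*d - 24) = d + 3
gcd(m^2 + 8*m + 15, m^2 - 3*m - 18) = m + 3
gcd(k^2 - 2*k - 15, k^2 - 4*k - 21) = k + 3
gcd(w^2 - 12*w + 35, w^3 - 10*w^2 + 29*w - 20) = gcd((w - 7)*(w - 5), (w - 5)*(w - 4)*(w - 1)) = w - 5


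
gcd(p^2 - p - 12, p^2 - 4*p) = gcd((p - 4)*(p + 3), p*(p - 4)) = p - 4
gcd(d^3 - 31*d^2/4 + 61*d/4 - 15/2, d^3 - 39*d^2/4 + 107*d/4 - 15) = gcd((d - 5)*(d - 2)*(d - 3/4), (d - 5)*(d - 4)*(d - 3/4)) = d^2 - 23*d/4 + 15/4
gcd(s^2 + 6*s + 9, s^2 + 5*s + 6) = s + 3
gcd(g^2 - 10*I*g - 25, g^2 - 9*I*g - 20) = g - 5*I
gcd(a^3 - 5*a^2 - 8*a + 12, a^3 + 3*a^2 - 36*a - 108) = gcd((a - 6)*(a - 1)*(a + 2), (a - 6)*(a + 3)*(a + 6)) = a - 6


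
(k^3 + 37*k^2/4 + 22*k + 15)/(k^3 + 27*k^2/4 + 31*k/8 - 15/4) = 2*(k + 2)/(2*k - 1)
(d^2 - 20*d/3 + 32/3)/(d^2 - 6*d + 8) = (d - 8/3)/(d - 2)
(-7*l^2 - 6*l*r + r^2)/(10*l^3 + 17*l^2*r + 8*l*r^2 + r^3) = (-7*l + r)/(10*l^2 + 7*l*r + r^2)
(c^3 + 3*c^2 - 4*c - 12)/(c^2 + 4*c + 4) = (c^2 + c - 6)/(c + 2)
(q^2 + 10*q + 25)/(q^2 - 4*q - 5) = (q^2 + 10*q + 25)/(q^2 - 4*q - 5)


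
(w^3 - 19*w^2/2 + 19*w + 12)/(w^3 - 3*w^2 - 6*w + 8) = (w^2 - 11*w/2 - 3)/(w^2 + w - 2)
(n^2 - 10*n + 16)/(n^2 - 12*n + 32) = (n - 2)/(n - 4)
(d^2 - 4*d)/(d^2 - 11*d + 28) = d/(d - 7)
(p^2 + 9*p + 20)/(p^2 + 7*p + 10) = (p + 4)/(p + 2)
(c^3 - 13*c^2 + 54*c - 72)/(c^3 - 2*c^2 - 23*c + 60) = (c - 6)/(c + 5)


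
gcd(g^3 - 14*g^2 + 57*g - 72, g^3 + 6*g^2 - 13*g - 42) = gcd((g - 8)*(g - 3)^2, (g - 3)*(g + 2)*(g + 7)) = g - 3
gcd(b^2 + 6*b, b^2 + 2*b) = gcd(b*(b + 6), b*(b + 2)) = b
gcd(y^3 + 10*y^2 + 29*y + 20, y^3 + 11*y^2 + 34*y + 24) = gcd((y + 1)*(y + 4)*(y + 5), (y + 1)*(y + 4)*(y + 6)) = y^2 + 5*y + 4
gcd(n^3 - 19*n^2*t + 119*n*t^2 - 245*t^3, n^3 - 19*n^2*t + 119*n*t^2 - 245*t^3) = -n^3 + 19*n^2*t - 119*n*t^2 + 245*t^3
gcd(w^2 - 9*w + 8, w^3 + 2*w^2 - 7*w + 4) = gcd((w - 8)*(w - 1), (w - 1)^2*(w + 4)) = w - 1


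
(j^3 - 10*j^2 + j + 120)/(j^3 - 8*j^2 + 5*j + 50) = (j^2 - 5*j - 24)/(j^2 - 3*j - 10)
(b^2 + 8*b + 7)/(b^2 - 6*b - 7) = (b + 7)/(b - 7)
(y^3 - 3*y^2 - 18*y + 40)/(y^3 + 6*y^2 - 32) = (y - 5)/(y + 4)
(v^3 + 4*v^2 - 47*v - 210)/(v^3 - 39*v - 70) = (v + 6)/(v + 2)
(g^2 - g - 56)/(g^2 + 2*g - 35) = (g - 8)/(g - 5)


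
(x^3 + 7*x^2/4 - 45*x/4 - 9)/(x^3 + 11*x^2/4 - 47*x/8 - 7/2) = 2*(4*x^2 - 9*x - 9)/(8*x^2 - 10*x - 7)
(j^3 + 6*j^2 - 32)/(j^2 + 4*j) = j + 2 - 8/j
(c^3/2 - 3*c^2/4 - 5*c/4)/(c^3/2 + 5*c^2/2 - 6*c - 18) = c*(2*c^2 - 3*c - 5)/(2*(c^3 + 5*c^2 - 12*c - 36))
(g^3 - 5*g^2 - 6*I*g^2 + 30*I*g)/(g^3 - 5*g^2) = (g - 6*I)/g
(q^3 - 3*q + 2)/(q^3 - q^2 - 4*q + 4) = (q - 1)/(q - 2)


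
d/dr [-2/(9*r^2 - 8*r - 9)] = 4*(9*r - 4)/(-9*r^2 + 8*r + 9)^2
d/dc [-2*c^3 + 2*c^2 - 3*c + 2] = -6*c^2 + 4*c - 3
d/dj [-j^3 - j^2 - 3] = j*(-3*j - 2)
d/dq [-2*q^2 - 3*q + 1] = -4*q - 3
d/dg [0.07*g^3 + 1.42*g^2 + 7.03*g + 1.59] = 0.21*g^2 + 2.84*g + 7.03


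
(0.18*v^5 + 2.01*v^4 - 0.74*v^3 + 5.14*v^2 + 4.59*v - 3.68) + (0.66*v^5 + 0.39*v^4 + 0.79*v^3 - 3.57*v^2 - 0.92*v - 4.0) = 0.84*v^5 + 2.4*v^4 + 0.05*v^3 + 1.57*v^2 + 3.67*v - 7.68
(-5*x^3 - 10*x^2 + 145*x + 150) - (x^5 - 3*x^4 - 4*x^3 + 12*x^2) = -x^5 + 3*x^4 - x^3 - 22*x^2 + 145*x + 150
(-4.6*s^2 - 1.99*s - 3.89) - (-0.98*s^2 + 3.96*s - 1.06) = -3.62*s^2 - 5.95*s - 2.83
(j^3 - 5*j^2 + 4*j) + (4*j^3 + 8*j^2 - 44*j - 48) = 5*j^3 + 3*j^2 - 40*j - 48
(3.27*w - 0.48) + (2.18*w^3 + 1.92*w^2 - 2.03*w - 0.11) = 2.18*w^3 + 1.92*w^2 + 1.24*w - 0.59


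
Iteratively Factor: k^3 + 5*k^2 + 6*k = (k + 3)*(k^2 + 2*k) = (k + 2)*(k + 3)*(k)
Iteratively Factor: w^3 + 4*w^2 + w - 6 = (w + 2)*(w^2 + 2*w - 3) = (w + 2)*(w + 3)*(w - 1)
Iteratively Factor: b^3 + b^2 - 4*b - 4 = (b + 2)*(b^2 - b - 2) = (b - 2)*(b + 2)*(b + 1)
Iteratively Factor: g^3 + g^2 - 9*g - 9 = (g + 1)*(g^2 - 9) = (g - 3)*(g + 1)*(g + 3)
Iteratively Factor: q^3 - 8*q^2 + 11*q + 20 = (q - 5)*(q^2 - 3*q - 4) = (q - 5)*(q + 1)*(q - 4)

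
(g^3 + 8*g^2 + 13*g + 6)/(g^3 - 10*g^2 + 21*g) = (g^3 + 8*g^2 + 13*g + 6)/(g*(g^2 - 10*g + 21))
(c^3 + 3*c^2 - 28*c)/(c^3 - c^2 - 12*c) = (c + 7)/(c + 3)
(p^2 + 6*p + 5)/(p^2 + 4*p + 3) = (p + 5)/(p + 3)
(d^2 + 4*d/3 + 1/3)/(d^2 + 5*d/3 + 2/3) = (3*d + 1)/(3*d + 2)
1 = 1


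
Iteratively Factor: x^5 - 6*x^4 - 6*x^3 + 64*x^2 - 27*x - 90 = (x + 1)*(x^4 - 7*x^3 + x^2 + 63*x - 90) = (x + 1)*(x + 3)*(x^3 - 10*x^2 + 31*x - 30) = (x - 2)*(x + 1)*(x + 3)*(x^2 - 8*x + 15) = (x - 5)*(x - 2)*(x + 1)*(x + 3)*(x - 3)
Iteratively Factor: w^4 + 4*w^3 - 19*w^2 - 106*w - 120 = (w + 3)*(w^3 + w^2 - 22*w - 40) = (w - 5)*(w + 3)*(w^2 + 6*w + 8) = (w - 5)*(w + 2)*(w + 3)*(w + 4)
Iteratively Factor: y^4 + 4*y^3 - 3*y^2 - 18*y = (y)*(y^3 + 4*y^2 - 3*y - 18) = y*(y + 3)*(y^2 + y - 6) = y*(y - 2)*(y + 3)*(y + 3)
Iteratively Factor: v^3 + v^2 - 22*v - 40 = (v - 5)*(v^2 + 6*v + 8) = (v - 5)*(v + 2)*(v + 4)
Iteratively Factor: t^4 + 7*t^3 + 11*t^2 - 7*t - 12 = (t - 1)*(t^3 + 8*t^2 + 19*t + 12) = (t - 1)*(t + 4)*(t^2 + 4*t + 3) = (t - 1)*(t + 1)*(t + 4)*(t + 3)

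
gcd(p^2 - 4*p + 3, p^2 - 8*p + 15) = p - 3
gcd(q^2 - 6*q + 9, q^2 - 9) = q - 3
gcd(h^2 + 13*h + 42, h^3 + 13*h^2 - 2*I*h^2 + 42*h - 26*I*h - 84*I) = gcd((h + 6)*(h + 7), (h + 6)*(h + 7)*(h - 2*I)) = h^2 + 13*h + 42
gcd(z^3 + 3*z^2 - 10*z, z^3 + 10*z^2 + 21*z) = z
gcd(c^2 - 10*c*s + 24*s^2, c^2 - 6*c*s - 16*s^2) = 1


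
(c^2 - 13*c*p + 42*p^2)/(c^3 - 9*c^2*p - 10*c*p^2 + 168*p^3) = 1/(c + 4*p)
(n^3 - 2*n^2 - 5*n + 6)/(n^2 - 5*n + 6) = (n^2 + n - 2)/(n - 2)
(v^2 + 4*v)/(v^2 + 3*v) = (v + 4)/(v + 3)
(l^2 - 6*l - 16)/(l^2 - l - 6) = (l - 8)/(l - 3)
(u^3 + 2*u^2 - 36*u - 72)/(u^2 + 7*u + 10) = (u^2 - 36)/(u + 5)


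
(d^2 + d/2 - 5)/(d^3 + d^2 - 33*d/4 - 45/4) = 2*(d - 2)/(2*d^2 - 3*d - 9)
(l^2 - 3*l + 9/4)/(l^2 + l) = (l^2 - 3*l + 9/4)/(l*(l + 1))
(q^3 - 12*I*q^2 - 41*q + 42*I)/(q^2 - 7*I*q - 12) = (q^2 - 9*I*q - 14)/(q - 4*I)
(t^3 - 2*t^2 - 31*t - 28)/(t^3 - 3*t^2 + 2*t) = (t^3 - 2*t^2 - 31*t - 28)/(t*(t^2 - 3*t + 2))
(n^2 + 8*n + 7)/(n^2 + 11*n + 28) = (n + 1)/(n + 4)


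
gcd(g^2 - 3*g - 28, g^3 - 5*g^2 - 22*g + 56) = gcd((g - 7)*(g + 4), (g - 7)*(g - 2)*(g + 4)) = g^2 - 3*g - 28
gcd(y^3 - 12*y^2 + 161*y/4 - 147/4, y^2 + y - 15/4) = y - 3/2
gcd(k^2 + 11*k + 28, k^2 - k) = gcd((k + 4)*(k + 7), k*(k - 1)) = 1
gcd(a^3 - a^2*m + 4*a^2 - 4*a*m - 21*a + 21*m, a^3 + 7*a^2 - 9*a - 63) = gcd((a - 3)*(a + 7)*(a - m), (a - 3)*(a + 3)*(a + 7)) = a^2 + 4*a - 21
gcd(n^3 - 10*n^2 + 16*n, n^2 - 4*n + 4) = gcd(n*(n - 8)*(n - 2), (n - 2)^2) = n - 2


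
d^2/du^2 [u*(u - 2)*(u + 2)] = 6*u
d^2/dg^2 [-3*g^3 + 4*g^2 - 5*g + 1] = 8 - 18*g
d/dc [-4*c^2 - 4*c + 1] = -8*c - 4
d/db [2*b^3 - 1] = 6*b^2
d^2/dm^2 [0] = 0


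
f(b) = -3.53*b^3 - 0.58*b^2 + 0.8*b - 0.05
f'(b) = -10.59*b^2 - 1.16*b + 0.8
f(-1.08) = 2.86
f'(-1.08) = -10.30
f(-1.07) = 2.75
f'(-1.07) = -10.08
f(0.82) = -1.73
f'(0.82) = -7.27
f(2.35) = -47.18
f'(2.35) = -60.41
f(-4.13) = 235.42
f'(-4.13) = -175.04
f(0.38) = -0.02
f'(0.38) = -1.17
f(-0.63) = 0.10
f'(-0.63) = -2.67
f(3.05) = -103.16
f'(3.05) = -101.25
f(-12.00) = 6006.67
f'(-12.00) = -1510.24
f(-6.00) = 736.75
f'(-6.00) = -373.48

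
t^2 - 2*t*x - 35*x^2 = (t - 7*x)*(t + 5*x)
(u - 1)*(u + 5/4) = u^2 + u/4 - 5/4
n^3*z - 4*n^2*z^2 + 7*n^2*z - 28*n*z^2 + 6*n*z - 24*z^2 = (n + 6)*(n - 4*z)*(n*z + z)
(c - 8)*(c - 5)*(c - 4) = c^3 - 17*c^2 + 92*c - 160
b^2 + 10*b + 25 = (b + 5)^2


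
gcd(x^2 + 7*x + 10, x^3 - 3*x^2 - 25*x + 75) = x + 5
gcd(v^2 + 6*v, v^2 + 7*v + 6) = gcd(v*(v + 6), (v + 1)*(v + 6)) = v + 6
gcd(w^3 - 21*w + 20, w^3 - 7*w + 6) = w - 1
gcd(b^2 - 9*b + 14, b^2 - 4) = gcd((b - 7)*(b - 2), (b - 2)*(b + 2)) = b - 2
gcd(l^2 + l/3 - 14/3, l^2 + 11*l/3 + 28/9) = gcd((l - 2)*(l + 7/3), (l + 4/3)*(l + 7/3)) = l + 7/3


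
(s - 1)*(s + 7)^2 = s^3 + 13*s^2 + 35*s - 49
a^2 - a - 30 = (a - 6)*(a + 5)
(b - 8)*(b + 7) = b^2 - b - 56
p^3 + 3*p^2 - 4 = (p - 1)*(p + 2)^2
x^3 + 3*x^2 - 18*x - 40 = (x - 4)*(x + 2)*(x + 5)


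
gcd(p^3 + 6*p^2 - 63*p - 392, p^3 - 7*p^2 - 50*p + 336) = p^2 - p - 56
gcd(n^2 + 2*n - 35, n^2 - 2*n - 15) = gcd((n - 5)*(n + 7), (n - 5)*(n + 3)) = n - 5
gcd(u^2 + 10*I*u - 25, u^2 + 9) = 1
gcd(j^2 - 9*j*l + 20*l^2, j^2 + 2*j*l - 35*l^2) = j - 5*l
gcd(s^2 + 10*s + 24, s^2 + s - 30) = s + 6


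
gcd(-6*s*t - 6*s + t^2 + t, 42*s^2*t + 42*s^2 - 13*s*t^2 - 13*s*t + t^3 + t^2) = 6*s*t + 6*s - t^2 - t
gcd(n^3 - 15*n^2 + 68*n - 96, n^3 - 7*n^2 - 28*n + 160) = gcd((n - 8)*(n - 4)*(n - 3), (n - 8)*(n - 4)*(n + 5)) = n^2 - 12*n + 32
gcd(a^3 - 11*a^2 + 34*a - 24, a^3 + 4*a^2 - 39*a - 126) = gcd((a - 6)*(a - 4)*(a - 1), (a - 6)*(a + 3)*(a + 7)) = a - 6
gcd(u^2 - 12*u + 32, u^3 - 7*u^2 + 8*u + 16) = u - 4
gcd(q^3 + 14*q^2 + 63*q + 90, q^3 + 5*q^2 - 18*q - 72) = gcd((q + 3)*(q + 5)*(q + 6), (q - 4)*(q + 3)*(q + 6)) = q^2 + 9*q + 18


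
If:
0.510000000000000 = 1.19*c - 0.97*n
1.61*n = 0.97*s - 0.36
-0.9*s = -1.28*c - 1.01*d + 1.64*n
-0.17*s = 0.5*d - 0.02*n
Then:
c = 0.46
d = -0.14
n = 0.03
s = 0.43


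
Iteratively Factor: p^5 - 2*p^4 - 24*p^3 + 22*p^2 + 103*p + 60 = (p - 3)*(p^4 + p^3 - 21*p^2 - 41*p - 20) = (p - 5)*(p - 3)*(p^3 + 6*p^2 + 9*p + 4) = (p - 5)*(p - 3)*(p + 1)*(p^2 + 5*p + 4) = (p - 5)*(p - 3)*(p + 1)*(p + 4)*(p + 1)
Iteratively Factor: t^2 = (t)*(t)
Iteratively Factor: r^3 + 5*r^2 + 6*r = (r + 3)*(r^2 + 2*r) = (r + 2)*(r + 3)*(r)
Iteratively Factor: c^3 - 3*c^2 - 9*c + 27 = (c - 3)*(c^2 - 9) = (c - 3)*(c + 3)*(c - 3)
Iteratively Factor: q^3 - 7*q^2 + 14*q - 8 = (q - 4)*(q^2 - 3*q + 2) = (q - 4)*(q - 1)*(q - 2)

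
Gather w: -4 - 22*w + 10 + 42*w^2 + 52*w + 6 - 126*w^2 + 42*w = -84*w^2 + 72*w + 12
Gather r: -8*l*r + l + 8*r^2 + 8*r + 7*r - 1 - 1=l + 8*r^2 + r*(15 - 8*l) - 2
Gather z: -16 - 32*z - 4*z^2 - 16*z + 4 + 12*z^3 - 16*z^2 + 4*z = 12*z^3 - 20*z^2 - 44*z - 12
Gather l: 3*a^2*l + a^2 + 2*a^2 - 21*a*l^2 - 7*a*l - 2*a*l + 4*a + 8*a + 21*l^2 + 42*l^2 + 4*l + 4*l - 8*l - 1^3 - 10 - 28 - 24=3*a^2 + 12*a + l^2*(63 - 21*a) + l*(3*a^2 - 9*a) - 63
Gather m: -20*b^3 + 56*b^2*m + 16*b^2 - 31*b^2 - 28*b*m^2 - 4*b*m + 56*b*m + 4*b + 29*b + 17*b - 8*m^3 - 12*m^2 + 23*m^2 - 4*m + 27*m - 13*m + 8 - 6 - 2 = -20*b^3 - 15*b^2 + 50*b - 8*m^3 + m^2*(11 - 28*b) + m*(56*b^2 + 52*b + 10)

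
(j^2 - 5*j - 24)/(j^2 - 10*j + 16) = (j + 3)/(j - 2)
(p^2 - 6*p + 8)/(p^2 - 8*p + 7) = (p^2 - 6*p + 8)/(p^2 - 8*p + 7)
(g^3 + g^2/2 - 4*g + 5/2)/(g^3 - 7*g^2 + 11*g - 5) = (g + 5/2)/(g - 5)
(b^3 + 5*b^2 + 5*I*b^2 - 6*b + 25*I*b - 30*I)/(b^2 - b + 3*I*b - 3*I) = (b^2 + b*(6 + 5*I) + 30*I)/(b + 3*I)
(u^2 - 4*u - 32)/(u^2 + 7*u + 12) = (u - 8)/(u + 3)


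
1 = 1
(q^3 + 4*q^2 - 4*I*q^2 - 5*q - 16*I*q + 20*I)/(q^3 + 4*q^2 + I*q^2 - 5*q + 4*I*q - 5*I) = (q - 4*I)/(q + I)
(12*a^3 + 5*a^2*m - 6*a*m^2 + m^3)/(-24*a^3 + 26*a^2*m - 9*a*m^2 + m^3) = (-a - m)/(2*a - m)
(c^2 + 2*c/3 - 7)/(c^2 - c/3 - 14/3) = (c + 3)/(c + 2)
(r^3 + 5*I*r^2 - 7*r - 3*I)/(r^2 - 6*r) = (r^3 + 5*I*r^2 - 7*r - 3*I)/(r*(r - 6))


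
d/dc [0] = 0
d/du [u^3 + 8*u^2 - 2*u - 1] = 3*u^2 + 16*u - 2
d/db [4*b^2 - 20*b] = 8*b - 20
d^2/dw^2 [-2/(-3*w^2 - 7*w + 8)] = 4*(-9*w^2 - 21*w + (6*w + 7)^2 + 24)/(3*w^2 + 7*w - 8)^3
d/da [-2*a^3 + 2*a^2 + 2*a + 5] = -6*a^2 + 4*a + 2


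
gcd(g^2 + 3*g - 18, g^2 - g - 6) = g - 3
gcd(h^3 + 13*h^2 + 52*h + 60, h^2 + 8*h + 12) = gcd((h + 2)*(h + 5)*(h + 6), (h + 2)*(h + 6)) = h^2 + 8*h + 12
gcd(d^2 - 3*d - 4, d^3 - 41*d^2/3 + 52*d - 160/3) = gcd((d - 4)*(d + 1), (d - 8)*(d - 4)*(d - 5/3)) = d - 4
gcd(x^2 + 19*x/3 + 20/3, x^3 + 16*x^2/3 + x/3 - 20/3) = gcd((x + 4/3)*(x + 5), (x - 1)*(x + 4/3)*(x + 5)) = x^2 + 19*x/3 + 20/3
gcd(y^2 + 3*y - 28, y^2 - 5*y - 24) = 1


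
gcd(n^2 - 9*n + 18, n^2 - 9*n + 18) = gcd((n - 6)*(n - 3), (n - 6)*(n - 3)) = n^2 - 9*n + 18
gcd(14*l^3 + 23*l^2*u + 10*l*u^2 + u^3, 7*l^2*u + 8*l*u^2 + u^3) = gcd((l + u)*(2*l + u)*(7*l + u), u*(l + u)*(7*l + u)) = 7*l^2 + 8*l*u + u^2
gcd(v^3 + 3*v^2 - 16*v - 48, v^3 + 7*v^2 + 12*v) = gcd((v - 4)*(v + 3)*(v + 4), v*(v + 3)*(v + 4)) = v^2 + 7*v + 12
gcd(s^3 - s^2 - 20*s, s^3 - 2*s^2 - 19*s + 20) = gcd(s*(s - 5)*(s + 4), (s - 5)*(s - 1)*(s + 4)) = s^2 - s - 20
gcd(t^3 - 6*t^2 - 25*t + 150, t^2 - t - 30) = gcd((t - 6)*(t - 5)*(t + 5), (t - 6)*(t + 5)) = t^2 - t - 30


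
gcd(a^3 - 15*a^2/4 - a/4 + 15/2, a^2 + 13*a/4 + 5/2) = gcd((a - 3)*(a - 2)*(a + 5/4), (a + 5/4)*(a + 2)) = a + 5/4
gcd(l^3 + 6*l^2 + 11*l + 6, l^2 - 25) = 1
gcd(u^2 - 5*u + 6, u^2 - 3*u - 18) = 1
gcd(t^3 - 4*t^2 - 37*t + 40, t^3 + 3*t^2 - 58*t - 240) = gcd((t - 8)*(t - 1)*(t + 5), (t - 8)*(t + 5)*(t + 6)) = t^2 - 3*t - 40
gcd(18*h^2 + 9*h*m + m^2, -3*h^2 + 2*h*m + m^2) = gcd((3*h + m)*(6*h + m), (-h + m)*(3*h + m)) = 3*h + m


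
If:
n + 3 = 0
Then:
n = -3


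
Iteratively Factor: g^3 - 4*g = (g + 2)*(g^2 - 2*g) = (g - 2)*(g + 2)*(g)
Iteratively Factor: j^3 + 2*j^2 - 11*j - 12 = (j + 1)*(j^2 + j - 12) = (j - 3)*(j + 1)*(j + 4)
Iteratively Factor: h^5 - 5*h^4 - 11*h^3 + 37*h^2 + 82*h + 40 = (h - 4)*(h^4 - h^3 - 15*h^2 - 23*h - 10) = (h - 5)*(h - 4)*(h^3 + 4*h^2 + 5*h + 2) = (h - 5)*(h - 4)*(h + 1)*(h^2 + 3*h + 2) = (h - 5)*(h - 4)*(h + 1)*(h + 2)*(h + 1)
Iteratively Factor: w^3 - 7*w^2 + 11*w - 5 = (w - 5)*(w^2 - 2*w + 1) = (w - 5)*(w - 1)*(w - 1)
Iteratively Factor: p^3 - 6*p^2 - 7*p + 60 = (p + 3)*(p^2 - 9*p + 20) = (p - 4)*(p + 3)*(p - 5)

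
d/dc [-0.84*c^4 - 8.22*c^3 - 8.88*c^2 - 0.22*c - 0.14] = -3.36*c^3 - 24.66*c^2 - 17.76*c - 0.22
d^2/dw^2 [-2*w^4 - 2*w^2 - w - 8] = -24*w^2 - 4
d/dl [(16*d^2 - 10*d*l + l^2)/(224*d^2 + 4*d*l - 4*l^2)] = -9*d/(196*d^2 + 56*d*l + 4*l^2)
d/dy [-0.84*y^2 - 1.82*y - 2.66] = -1.68*y - 1.82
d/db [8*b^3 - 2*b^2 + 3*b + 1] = 24*b^2 - 4*b + 3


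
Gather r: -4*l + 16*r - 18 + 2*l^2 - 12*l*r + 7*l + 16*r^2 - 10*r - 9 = 2*l^2 + 3*l + 16*r^2 + r*(6 - 12*l) - 27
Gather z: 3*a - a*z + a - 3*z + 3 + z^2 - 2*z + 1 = 4*a + z^2 + z*(-a - 5) + 4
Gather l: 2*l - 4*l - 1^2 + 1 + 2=2 - 2*l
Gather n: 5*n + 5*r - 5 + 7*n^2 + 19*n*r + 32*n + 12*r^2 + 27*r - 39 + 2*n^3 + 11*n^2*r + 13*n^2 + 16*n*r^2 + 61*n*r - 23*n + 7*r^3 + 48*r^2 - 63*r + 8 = 2*n^3 + n^2*(11*r + 20) + n*(16*r^2 + 80*r + 14) + 7*r^3 + 60*r^2 - 31*r - 36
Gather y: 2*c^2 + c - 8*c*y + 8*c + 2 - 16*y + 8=2*c^2 + 9*c + y*(-8*c - 16) + 10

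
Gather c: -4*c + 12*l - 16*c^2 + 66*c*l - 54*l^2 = -16*c^2 + c*(66*l - 4) - 54*l^2 + 12*l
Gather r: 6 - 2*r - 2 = 4 - 2*r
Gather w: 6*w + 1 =6*w + 1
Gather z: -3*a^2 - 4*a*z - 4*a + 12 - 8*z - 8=-3*a^2 - 4*a + z*(-4*a - 8) + 4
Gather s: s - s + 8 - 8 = 0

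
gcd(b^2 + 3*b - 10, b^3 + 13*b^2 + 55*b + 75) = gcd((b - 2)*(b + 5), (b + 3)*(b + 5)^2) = b + 5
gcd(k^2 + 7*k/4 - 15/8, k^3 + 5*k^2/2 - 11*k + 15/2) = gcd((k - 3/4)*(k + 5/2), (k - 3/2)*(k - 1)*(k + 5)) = 1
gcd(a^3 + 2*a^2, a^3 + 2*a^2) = a^3 + 2*a^2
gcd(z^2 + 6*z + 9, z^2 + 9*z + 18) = z + 3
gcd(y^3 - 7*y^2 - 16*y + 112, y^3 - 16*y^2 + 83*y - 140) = y^2 - 11*y + 28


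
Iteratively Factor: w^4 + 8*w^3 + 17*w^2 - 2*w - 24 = (w + 3)*(w^3 + 5*w^2 + 2*w - 8) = (w + 2)*(w + 3)*(w^2 + 3*w - 4) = (w - 1)*(w + 2)*(w + 3)*(w + 4)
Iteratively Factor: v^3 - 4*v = (v + 2)*(v^2 - 2*v) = v*(v + 2)*(v - 2)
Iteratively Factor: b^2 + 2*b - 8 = (b - 2)*(b + 4)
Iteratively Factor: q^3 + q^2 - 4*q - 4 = (q + 2)*(q^2 - q - 2) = (q + 1)*(q + 2)*(q - 2)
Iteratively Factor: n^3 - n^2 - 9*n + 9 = (n + 3)*(n^2 - 4*n + 3) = (n - 1)*(n + 3)*(n - 3)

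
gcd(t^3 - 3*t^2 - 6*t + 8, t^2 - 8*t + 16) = t - 4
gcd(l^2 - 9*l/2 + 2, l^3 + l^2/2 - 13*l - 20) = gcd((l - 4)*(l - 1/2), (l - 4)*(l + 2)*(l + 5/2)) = l - 4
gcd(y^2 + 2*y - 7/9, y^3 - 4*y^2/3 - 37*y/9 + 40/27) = y - 1/3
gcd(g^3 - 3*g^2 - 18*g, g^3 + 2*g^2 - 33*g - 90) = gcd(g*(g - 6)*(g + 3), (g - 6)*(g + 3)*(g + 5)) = g^2 - 3*g - 18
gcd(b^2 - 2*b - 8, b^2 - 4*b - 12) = b + 2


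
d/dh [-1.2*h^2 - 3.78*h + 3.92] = -2.4*h - 3.78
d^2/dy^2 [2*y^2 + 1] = 4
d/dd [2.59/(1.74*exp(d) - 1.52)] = -4.5066*exp(d)/(1.74*exp(d) - 1.52)^2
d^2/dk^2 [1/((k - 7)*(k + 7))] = 2*(3*k^2 + 49)/(k^6 - 147*k^4 + 7203*k^2 - 117649)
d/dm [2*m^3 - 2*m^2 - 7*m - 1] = 6*m^2 - 4*m - 7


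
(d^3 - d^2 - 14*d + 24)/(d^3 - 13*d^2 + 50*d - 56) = (d^2 + d - 12)/(d^2 - 11*d + 28)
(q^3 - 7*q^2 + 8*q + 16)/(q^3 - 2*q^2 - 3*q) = (q^2 - 8*q + 16)/(q*(q - 3))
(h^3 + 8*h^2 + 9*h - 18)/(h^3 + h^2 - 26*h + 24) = (h + 3)/(h - 4)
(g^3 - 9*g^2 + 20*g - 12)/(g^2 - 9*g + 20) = (g^3 - 9*g^2 + 20*g - 12)/(g^2 - 9*g + 20)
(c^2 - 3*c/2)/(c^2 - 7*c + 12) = c*(2*c - 3)/(2*(c^2 - 7*c + 12))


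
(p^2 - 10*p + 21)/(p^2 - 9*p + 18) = (p - 7)/(p - 6)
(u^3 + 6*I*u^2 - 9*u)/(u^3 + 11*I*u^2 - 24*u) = (u + 3*I)/(u + 8*I)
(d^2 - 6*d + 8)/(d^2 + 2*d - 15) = (d^2 - 6*d + 8)/(d^2 + 2*d - 15)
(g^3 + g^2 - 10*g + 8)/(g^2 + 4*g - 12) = (g^2 + 3*g - 4)/(g + 6)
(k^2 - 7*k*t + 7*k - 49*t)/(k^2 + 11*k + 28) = (k - 7*t)/(k + 4)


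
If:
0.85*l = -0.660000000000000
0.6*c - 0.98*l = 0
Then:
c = -1.27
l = -0.78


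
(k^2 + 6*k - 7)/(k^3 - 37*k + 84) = (k - 1)/(k^2 - 7*k + 12)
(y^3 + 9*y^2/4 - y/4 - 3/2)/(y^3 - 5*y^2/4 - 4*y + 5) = (4*y^2 + y - 3)/(4*y^2 - 13*y + 10)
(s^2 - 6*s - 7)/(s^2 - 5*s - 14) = (s + 1)/(s + 2)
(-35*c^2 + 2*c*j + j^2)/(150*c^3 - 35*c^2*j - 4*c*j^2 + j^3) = (-7*c - j)/(30*c^2 - c*j - j^2)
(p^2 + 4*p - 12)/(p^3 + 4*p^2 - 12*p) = 1/p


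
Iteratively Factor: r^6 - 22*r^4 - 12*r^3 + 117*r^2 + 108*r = (r + 3)*(r^5 - 3*r^4 - 13*r^3 + 27*r^2 + 36*r) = r*(r + 3)*(r^4 - 3*r^3 - 13*r^2 + 27*r + 36) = r*(r - 4)*(r + 3)*(r^3 + r^2 - 9*r - 9) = r*(r - 4)*(r - 3)*(r + 3)*(r^2 + 4*r + 3) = r*(r - 4)*(r - 3)*(r + 1)*(r + 3)*(r + 3)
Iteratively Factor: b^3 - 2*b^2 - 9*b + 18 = (b - 2)*(b^2 - 9) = (b - 2)*(b + 3)*(b - 3)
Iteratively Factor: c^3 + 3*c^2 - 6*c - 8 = (c + 4)*(c^2 - c - 2) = (c - 2)*(c + 4)*(c + 1)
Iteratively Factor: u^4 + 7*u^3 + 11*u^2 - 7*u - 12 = (u + 4)*(u^3 + 3*u^2 - u - 3) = (u + 3)*(u + 4)*(u^2 - 1) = (u + 1)*(u + 3)*(u + 4)*(u - 1)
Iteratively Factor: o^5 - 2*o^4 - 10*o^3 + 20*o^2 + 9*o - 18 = (o - 1)*(o^4 - o^3 - 11*o^2 + 9*o + 18) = (o - 1)*(o + 3)*(o^3 - 4*o^2 + o + 6) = (o - 1)*(o + 1)*(o + 3)*(o^2 - 5*o + 6) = (o - 2)*(o - 1)*(o + 1)*(o + 3)*(o - 3)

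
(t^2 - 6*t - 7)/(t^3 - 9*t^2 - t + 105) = (t + 1)/(t^2 - 2*t - 15)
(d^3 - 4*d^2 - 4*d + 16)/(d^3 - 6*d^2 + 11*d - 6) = (d^2 - 2*d - 8)/(d^2 - 4*d + 3)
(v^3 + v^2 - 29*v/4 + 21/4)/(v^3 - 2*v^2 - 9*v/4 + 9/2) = (2*v^2 + 5*v - 7)/(2*v^2 - v - 6)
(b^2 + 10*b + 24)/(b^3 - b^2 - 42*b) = (b + 4)/(b*(b - 7))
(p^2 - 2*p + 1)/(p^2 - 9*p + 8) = (p - 1)/(p - 8)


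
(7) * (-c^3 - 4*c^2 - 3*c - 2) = -7*c^3 - 28*c^2 - 21*c - 14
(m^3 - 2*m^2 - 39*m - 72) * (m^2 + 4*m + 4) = m^5 + 2*m^4 - 43*m^3 - 236*m^2 - 444*m - 288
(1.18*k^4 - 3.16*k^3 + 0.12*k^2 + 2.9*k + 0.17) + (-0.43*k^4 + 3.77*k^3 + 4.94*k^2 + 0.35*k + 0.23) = 0.75*k^4 + 0.61*k^3 + 5.06*k^2 + 3.25*k + 0.4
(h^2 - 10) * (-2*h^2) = -2*h^4 + 20*h^2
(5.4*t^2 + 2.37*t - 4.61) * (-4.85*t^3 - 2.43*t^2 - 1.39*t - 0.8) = -26.19*t^5 - 24.6165*t^4 + 9.0934*t^3 + 3.588*t^2 + 4.5119*t + 3.688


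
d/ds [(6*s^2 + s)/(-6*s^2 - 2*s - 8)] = (-3*s^2 - 48*s - 4)/(2*(9*s^4 + 6*s^3 + 25*s^2 + 8*s + 16))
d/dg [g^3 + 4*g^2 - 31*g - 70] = 3*g^2 + 8*g - 31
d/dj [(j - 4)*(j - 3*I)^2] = (j - 3*I)*(3*j - 8 - 3*I)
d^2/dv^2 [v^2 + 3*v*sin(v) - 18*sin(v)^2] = -3*v*sin(v) + 72*sin(v)^2 + 6*cos(v) - 34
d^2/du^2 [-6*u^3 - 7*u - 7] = -36*u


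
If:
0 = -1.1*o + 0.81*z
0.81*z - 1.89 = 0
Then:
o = 1.72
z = 2.33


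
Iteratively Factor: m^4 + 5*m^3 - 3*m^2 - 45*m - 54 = (m + 3)*(m^3 + 2*m^2 - 9*m - 18) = (m - 3)*(m + 3)*(m^2 + 5*m + 6) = (m - 3)*(m + 3)^2*(m + 2)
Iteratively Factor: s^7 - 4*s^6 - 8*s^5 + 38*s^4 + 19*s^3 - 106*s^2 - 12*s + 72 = (s - 3)*(s^6 - s^5 - 11*s^4 + 5*s^3 + 34*s^2 - 4*s - 24) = (s - 3)^2*(s^5 + 2*s^4 - 5*s^3 - 10*s^2 + 4*s + 8) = (s - 3)^2*(s - 1)*(s^4 + 3*s^3 - 2*s^2 - 12*s - 8) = (s - 3)^2*(s - 1)*(s + 2)*(s^3 + s^2 - 4*s - 4) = (s - 3)^2*(s - 2)*(s - 1)*(s + 2)*(s^2 + 3*s + 2) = (s - 3)^2*(s - 2)*(s - 1)*(s + 1)*(s + 2)*(s + 2)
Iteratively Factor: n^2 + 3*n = (n + 3)*(n)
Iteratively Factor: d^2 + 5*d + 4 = (d + 4)*(d + 1)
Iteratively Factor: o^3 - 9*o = (o)*(o^2 - 9) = o*(o - 3)*(o + 3)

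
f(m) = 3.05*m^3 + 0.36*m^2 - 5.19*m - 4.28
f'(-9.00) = 729.48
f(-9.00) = -2151.86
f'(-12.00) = 1303.77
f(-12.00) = -5160.56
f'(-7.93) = 564.50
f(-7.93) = -1461.45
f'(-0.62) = -2.12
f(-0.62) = -1.65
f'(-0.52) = -3.09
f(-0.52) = -1.91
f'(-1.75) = 21.57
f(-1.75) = -10.44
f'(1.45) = 15.09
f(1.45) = -1.75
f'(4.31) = 167.88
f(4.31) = 224.23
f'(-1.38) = 11.24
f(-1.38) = -4.45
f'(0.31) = -4.09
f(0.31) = -5.76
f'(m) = 9.15*m^2 + 0.72*m - 5.19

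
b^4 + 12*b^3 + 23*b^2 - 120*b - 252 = (b - 3)*(b + 2)*(b + 6)*(b + 7)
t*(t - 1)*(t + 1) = t^3 - t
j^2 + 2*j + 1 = (j + 1)^2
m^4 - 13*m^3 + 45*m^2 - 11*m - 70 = (m - 7)*(m - 5)*(m - 2)*(m + 1)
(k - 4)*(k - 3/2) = k^2 - 11*k/2 + 6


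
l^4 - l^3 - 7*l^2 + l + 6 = (l - 3)*(l - 1)*(l + 1)*(l + 2)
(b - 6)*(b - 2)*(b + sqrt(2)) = b^3 - 8*b^2 + sqrt(2)*b^2 - 8*sqrt(2)*b + 12*b + 12*sqrt(2)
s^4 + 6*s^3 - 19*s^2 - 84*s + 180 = (s - 3)*(s - 2)*(s + 5)*(s + 6)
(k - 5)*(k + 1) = k^2 - 4*k - 5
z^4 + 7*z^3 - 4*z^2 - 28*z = z*(z - 2)*(z + 2)*(z + 7)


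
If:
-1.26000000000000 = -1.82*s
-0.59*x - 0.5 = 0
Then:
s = 0.69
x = -0.85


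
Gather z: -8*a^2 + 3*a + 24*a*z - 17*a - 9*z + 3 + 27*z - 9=-8*a^2 - 14*a + z*(24*a + 18) - 6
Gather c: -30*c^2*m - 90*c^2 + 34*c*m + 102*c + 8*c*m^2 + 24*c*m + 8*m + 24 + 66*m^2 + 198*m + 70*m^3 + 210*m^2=c^2*(-30*m - 90) + c*(8*m^2 + 58*m + 102) + 70*m^3 + 276*m^2 + 206*m + 24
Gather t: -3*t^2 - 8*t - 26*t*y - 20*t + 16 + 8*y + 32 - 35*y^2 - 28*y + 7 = -3*t^2 + t*(-26*y - 28) - 35*y^2 - 20*y + 55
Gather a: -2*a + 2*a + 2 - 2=0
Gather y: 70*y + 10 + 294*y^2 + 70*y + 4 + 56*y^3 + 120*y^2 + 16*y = 56*y^3 + 414*y^2 + 156*y + 14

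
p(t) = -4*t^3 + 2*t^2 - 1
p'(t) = -12*t^2 + 4*t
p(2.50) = -51.00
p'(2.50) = -65.00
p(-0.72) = 1.53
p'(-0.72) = -9.10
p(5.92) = -760.81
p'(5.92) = -396.88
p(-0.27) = -0.78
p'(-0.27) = -1.95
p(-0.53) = 0.16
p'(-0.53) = -5.49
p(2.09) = -28.78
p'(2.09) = -44.06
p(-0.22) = -0.86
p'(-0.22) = -1.46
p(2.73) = -67.48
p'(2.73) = -78.51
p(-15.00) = 13949.00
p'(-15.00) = -2760.00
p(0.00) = -1.00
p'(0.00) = 0.00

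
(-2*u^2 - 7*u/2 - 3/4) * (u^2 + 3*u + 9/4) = -2*u^4 - 19*u^3/2 - 63*u^2/4 - 81*u/8 - 27/16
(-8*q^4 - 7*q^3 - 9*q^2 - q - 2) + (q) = -8*q^4 - 7*q^3 - 9*q^2 - 2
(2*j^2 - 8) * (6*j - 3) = 12*j^3 - 6*j^2 - 48*j + 24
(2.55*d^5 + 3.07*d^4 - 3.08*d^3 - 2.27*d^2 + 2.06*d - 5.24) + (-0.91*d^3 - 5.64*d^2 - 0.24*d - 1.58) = 2.55*d^5 + 3.07*d^4 - 3.99*d^3 - 7.91*d^2 + 1.82*d - 6.82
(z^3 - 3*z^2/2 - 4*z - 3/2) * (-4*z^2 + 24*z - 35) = -4*z^5 + 30*z^4 - 55*z^3 - 75*z^2/2 + 104*z + 105/2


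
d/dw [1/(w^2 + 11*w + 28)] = (-2*w - 11)/(w^2 + 11*w + 28)^2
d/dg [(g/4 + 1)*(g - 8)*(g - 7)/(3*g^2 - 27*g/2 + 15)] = (2*g^4 - 18*g^3 + 137*g^2 - 1116*g + 1976)/(6*(4*g^4 - 36*g^3 + 121*g^2 - 180*g + 100))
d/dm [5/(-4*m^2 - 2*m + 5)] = 10*(4*m + 1)/(4*m^2 + 2*m - 5)^2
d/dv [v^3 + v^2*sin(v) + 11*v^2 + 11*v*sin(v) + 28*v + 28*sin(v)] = v^2*cos(v) + 3*v^2 + 2*v*sin(v) + 11*v*cos(v) + 22*v + 11*sin(v) + 28*cos(v) + 28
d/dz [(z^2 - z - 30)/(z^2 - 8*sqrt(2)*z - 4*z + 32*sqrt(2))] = ((2*z - 1)*(z^2 - 8*sqrt(2)*z - 4*z + 32*sqrt(2)) - 2*(-z + 2 + 4*sqrt(2))*(-z^2 + z + 30))/(z^2 - 8*sqrt(2)*z - 4*z + 32*sqrt(2))^2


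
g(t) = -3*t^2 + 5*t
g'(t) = 5 - 6*t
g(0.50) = 1.75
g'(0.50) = 2.00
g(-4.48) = -82.61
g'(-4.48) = 31.88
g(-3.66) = -58.49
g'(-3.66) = 26.96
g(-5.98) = -137.18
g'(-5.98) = 40.88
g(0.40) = 1.52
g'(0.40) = 2.60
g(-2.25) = -26.44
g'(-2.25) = 18.50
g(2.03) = -2.21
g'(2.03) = -7.18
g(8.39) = -169.23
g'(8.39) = -45.34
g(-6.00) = -138.00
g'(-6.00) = 41.00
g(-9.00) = -288.00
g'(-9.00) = 59.00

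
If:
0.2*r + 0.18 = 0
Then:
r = -0.90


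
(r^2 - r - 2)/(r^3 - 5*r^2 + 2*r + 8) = 1/(r - 4)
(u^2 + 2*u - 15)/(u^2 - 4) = (u^2 + 2*u - 15)/(u^2 - 4)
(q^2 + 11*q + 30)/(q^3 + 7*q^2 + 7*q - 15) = (q + 6)/(q^2 + 2*q - 3)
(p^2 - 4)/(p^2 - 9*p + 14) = (p + 2)/(p - 7)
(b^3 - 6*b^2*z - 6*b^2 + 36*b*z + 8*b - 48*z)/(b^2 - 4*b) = b - 6*z - 2 + 12*z/b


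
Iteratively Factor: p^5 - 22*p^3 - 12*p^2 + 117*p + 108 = (p + 3)*(p^4 - 3*p^3 - 13*p^2 + 27*p + 36) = (p - 3)*(p + 3)*(p^3 - 13*p - 12) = (p - 3)*(p + 1)*(p + 3)*(p^2 - p - 12) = (p - 4)*(p - 3)*(p + 1)*(p + 3)*(p + 3)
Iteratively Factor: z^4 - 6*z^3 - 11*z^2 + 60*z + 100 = (z - 5)*(z^3 - z^2 - 16*z - 20) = (z - 5)*(z + 2)*(z^2 - 3*z - 10) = (z - 5)*(z + 2)^2*(z - 5)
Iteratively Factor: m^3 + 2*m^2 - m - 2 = (m + 1)*(m^2 + m - 2) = (m - 1)*(m + 1)*(m + 2)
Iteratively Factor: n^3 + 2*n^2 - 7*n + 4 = (n + 4)*(n^2 - 2*n + 1) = (n - 1)*(n + 4)*(n - 1)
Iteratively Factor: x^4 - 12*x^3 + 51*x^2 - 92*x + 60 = (x - 2)*(x^3 - 10*x^2 + 31*x - 30) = (x - 2)^2*(x^2 - 8*x + 15) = (x - 5)*(x - 2)^2*(x - 3)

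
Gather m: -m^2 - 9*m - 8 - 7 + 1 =-m^2 - 9*m - 14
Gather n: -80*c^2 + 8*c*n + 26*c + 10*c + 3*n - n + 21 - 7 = -80*c^2 + 36*c + n*(8*c + 2) + 14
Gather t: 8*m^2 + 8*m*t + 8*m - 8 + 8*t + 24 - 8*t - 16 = 8*m^2 + 8*m*t + 8*m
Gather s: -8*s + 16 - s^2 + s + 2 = -s^2 - 7*s + 18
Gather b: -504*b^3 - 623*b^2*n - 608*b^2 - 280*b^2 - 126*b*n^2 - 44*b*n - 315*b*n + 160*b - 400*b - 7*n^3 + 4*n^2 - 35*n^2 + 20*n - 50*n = -504*b^3 + b^2*(-623*n - 888) + b*(-126*n^2 - 359*n - 240) - 7*n^3 - 31*n^2 - 30*n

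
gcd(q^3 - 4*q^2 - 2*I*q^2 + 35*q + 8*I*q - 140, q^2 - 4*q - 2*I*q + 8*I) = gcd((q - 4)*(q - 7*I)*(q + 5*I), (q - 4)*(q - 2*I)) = q - 4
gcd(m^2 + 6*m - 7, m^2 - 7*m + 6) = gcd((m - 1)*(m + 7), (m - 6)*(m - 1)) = m - 1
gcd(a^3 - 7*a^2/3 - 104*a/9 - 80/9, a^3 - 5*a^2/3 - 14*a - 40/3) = a^2 - 11*a/3 - 20/3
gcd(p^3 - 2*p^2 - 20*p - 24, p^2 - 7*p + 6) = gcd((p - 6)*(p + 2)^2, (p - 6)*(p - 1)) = p - 6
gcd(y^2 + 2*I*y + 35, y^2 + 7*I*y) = y + 7*I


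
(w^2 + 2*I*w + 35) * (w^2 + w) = w^4 + w^3 + 2*I*w^3 + 35*w^2 + 2*I*w^2 + 35*w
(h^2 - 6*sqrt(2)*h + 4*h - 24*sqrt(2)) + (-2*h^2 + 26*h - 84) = -h^2 - 6*sqrt(2)*h + 30*h - 84 - 24*sqrt(2)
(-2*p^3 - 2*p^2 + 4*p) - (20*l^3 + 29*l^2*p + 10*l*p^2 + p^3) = -20*l^3 - 29*l^2*p - 10*l*p^2 - 3*p^3 - 2*p^2 + 4*p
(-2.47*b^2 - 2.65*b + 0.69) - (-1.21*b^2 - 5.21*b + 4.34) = -1.26*b^2 + 2.56*b - 3.65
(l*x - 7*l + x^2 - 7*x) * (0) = 0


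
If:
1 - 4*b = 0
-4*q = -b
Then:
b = 1/4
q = 1/16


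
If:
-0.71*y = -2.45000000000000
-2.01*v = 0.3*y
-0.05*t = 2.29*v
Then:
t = 23.59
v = -0.52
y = 3.45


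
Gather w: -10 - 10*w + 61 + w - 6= 45 - 9*w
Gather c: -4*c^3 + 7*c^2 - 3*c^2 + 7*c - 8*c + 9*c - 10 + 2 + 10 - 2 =-4*c^3 + 4*c^2 + 8*c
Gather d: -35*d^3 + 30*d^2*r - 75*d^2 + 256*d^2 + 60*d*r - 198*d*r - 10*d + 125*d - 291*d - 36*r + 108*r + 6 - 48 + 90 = -35*d^3 + d^2*(30*r + 181) + d*(-138*r - 176) + 72*r + 48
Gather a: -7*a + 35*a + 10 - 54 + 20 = 28*a - 24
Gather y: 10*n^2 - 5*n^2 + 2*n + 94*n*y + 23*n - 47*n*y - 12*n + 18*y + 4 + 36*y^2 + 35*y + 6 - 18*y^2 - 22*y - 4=5*n^2 + 13*n + 18*y^2 + y*(47*n + 31) + 6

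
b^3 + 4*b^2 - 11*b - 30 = (b - 3)*(b + 2)*(b + 5)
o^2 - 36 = (o - 6)*(o + 6)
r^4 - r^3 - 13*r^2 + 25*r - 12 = (r - 3)*(r - 1)^2*(r + 4)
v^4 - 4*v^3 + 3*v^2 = v^2*(v - 3)*(v - 1)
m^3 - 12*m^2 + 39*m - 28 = (m - 7)*(m - 4)*(m - 1)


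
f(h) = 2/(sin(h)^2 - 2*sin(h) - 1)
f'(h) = 2*(-2*sin(h)*cos(h) + 2*cos(h))/(sin(h)^2 - 2*sin(h) - 1)^2 = 4*(1 - sin(h))*cos(h)/(2*sin(h) + cos(h)^2)^2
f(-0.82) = 2.01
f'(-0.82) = 4.75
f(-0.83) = 1.96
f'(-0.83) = 4.51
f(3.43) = -5.71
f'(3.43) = -40.15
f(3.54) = -27.18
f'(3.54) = -944.82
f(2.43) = -1.06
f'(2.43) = -0.30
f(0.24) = -1.41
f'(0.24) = 1.47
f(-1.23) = 1.13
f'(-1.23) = 0.83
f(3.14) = -1.99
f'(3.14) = -3.97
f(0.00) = -2.00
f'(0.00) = 4.00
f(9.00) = -1.21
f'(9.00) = -0.78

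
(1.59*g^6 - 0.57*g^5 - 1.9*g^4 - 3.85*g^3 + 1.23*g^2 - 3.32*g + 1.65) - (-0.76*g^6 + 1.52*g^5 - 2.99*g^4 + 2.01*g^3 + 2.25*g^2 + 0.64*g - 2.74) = 2.35*g^6 - 2.09*g^5 + 1.09*g^4 - 5.86*g^3 - 1.02*g^2 - 3.96*g + 4.39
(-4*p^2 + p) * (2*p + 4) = -8*p^3 - 14*p^2 + 4*p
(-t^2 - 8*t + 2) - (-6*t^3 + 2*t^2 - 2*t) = 6*t^3 - 3*t^2 - 6*t + 2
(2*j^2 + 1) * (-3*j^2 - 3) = -6*j^4 - 9*j^2 - 3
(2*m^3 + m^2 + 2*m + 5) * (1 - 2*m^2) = -4*m^5 - 2*m^4 - 2*m^3 - 9*m^2 + 2*m + 5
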